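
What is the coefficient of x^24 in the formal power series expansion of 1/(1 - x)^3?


The negative binomial / multiset identity is
1/(1 - x)^r = sum_{k>=0} C(k + r - 1, r - 1) x^k.
Here r = 3 and k = 24, so the coefficient is
C(24 + 2, 2) = C(26, 2)
= 325

325


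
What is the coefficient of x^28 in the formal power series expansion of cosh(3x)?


The Maclaurin series is cosh(t) = sum_{m>=0} t^(2m) / (2m)!, so substituting t = 3x, only even powers of x are nonzero, with coefficient of x^(2m) equal to 3^(2m) / (2m)!.
For x^28 the coefficient is 3^28/28! = 22876792454961/304888344611713860501504000000 = 14348907/191233736583938048000000.

14348907/191233736583938048000000


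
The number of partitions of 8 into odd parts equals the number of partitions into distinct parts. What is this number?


Computing partitions of 8 into odd parts (1, 3, 5, ...):
Using the generating function prod_{k>=0} 1/(1-x^(2k+1)),
the count is 6

6


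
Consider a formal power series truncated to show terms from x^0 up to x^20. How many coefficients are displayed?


From x^0 to x^20 inclusive, the count is 20 - 0 + 1 = 21.

21


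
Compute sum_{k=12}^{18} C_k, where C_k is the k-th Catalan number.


C_12 through C_18: 208012, 742900, 2674440, 9694845, 35357670, 129644790, 477638700
Sum = 208012 + 742900 + 2674440 + 9694845 + 35357670 + 129644790 + 477638700
= 655961357

655961357


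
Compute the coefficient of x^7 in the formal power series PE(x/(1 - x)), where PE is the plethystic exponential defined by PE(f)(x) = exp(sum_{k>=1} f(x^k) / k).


For f(x) = x/(1 - x) we have
sum_{k>=1} f(x^k) / k = sum_{k>=1} (1/k) * x^k / (1 - x^k) = sum_{k, m >= 1} x^(k m) / k,
which after exponentiating simplifies to
PE(x/(1 - x)) = prod_{k>=1} 1 / (1 - x^k).
This is the generating function for the partition function p(n), so the coefficient of x^7 is p(7).
Computing p(7) by dynamic programming over parts 1, 2, ..., 7: p(7) = 15.

15


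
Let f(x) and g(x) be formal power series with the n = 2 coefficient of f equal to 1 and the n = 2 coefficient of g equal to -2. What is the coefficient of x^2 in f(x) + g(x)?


Addition of formal power series is termwise.
The coefficient of x^2 in f + g = 1 + -2
= -1

-1


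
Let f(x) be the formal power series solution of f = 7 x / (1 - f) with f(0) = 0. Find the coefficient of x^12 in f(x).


Apply Lagrange inversion: f = 7 x * phi(f) with phi(t) = 1/(1 - t), so
[x^n] f = 7^n * (1/n) [t^(n-1)] phi(t)^n = 7^n * (1/n) [t^(n-1)] (1 - t)^(-n) = 7^n * (1/n) C(2n - 2, n - 1) = 7^n * C_{n-1}.
For n = 12: C_11 = C(22, 11) / 12 = 705432/12 = 58786.
With the 7^12 = 13841287201 factor, the coefficient is 13841287201 * 58786 = 813673909397986.

813673909397986


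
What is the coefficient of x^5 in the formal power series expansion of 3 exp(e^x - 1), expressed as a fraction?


exp(e^x - 1) is the exponential generating function for the Bell numbers Bell_k: exp(e^x - 1) = sum_{k>=0} Bell_k x^k / k!.
So the coefficient of x^5 in 3 exp(e^x - 1) is 3 Bell_5 / 5!.
Computing: Bell_5 = 52 and 5! = 120, giving
3 * 52/120 = 13/10.

13/10


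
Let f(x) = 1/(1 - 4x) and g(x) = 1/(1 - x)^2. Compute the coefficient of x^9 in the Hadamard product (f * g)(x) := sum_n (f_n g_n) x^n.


f has coefficients f_k = 4^k. For g = 1/(1 - x)^2 the coefficient is g_k = C(k + 1, 1) = k + 1. The Hadamard coefficient is (f * g)_k = 4^k * (k + 1).
For k = 9: 4^9 * 10 = 262144 * 10 = 2621440.

2621440


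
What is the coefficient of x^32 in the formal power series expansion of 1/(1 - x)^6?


The negative binomial / multiset identity is
1/(1 - x)^r = sum_{k>=0} C(k + r - 1, r - 1) x^k.
Here r = 6 and k = 32, so the coefficient is
C(32 + 5, 5) = C(37, 5)
= 435897

435897


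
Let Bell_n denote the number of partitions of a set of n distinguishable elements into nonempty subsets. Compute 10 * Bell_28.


Bell_28 can be computed from the Bell triangle or from Dobinski's identity Bell_n = (1/e) * sum_{k>=0} k^n / k!.
Computing Bell_28 = 6160539404599934652455.
Then 10 * 6160539404599934652455 = 61605394045999346524550.

61605394045999346524550


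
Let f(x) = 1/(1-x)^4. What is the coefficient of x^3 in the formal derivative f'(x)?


Differentiate: d/dx [ 1/(1-x)^r ] = r / (1-x)^(r+1).
Here r = 4, so f'(x) = 4 / (1-x)^5.
The expansion of 1/(1-x)^(r+1) has coefficient of x^n equal to C(n+r, r).
So the coefficient of x^3 in f'(x) is
4 * C(7, 4) = 4 * 35 = 140

140


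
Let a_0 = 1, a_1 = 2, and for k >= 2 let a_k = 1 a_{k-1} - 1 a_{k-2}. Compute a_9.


Iterating the recurrence forward:
a_0 = 1
a_1 = 2
a_2 = 1*2 - 1*1 = 1
a_3 = 1*1 - 1*2 = -1
a_4 = 1*-1 - 1*1 = -2
a_5 = 1*-2 - 1*-1 = -1
a_6 = 1*-1 - 1*-2 = 1
a_7 = 1*1 - 1*-1 = 2
a_8 = 1*2 - 1*1 = 1
a_9 = 1*1 - 1*2 = -1
So a_9 = -1.

-1


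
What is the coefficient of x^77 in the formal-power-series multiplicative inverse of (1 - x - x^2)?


Let the inverse be f(x) = sum_{k>=0} a_k x^k. From f(x) * (1 - x - x^2) = 1 and matching coefficients:
 x^0: a_0 = 1.
 x^1: a_1 - a_0 = 0, so a_1 = 1.
 x^k (k >= 2): a_k - a_{k-1} - a_{k-2} = 0, i.e. a_k = a_{k-1} + a_{k-2}.
This is the Fibonacci-type recurrence shifted so that a_0 = a_1 = 1.
Iterating: a_0=1, a_1=1, a_2=2, a_3=3, a_4=5, a_5=8, a_6=13, a_7=21, a_8=34, a_9=55, ...
a_77 = 8944394323791464.

8944394323791464


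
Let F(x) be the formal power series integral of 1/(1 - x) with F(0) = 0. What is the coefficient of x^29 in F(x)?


1/(1 - x) = sum_{k>=0} x^k. Integrating termwise and using F(0) = 0 gives
F(x) = sum_{k>=0} x^(k+1) / (k+1) = sum_{m>=1} x^m / m = -ln(1 - x).
So the coefficient of x^29 is 1/29 = 1/29.

1/29


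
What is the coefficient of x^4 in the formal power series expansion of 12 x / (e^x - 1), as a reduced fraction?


The exponential generating function for Bernoulli numbers is
x / (e^x - 1) = sum_{k>=0} B_k x^k / k!.
So the coefficient of x^4 in 12 x / (e^x - 1) is 12 B_4 / 4!.
Computing: B_4 = -1/30, 4! = 24, giving
12 * -1/30 / 24 = -1/60.

-1/60


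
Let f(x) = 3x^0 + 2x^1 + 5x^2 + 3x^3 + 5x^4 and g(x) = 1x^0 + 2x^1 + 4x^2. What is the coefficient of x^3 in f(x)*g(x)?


Cauchy product at x^3:
2*4 + 5*2 + 3*1
= 21

21


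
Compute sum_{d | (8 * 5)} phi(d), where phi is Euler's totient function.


First, 8 * 5 = 40. One classical identity is sum_{d | n} phi(d) = n (each k in [1, n] has a unique gcd with n, and among the k's with gcd(k, n) = n/d there are phi(d) of them). So the sum equals 40. We also verify directly:
Divisors of 40: 1, 2, 4, 5, 8, 10, 20, 40.
phi values: 1, 1, 2, 4, 4, 4, 8, 16.
Sum = 40.

40


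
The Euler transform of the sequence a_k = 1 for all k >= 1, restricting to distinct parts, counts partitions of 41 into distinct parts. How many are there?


Partitions of 41 into distinct parts can be computed via generating function.
Product (1+x)(1+x^2)(1+x^3)...
The coefficient of x^41 = 1260

1260


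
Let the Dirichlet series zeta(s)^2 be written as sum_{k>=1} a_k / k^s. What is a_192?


The Dirichlet convolution of the constant function 1 with itself gives (1 * 1)(k) = sum_{d | k} 1 = d(k), the number of positive divisors of k.
Since zeta(s) = sum_{k>=1} 1/k^s, we have zeta(s)^2 = sum_{k>=1} d(k)/k^s, so a_k = d(k).
For k = 192: the divisors are 1, 2, 3, 4, 6, 8, 12, 16, 24, 32, 48, 64, 96, 192.
Count = 14.

14


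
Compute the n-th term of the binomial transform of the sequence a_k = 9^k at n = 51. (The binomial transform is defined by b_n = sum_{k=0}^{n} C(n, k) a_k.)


With a_k = 9^k, b_n = sum_{k=0}^{n} C(n, k) 9^k = (1 + 9)^n by the binomial theorem.
For n = 51: (1 + 9)^51 = 10^51 = 1000000000000000000000000000000000000000000000000000.

1000000000000000000000000000000000000000000000000000


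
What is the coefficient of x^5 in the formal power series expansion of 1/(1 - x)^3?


The expansion 1/(1 - x)^r = sum_{k>=0} C(k + r - 1, r - 1) x^k follows from the multiset / negative-binomial theorem (or from repeated differentiation of the geometric series).
For r = 3 and k = 5:
C(7, 2) = 5040 / (2 * 120) = 21.

21


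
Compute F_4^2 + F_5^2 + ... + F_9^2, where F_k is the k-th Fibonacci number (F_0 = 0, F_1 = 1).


There is a standard identity sum_{k=0}^{N} F_k^2 = F_N * F_{N+1} (proved inductively from the telescoping relation F_k^2 = F_k F_{k+1} - F_{k-1} F_k). Then
sum_{k=4}^{9} F_k^2 = F_9 F_10 - F_3 F_4.
Computing: F_9 = 34, F_10 = 55, F_3 = 2, F_4 = 3.
Sum = 34 * 55 - 2 * 3 = 1864.

1864


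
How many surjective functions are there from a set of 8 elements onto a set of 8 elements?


By inclusion-exclusion on which target elements are missed, the number of surjections from an n-set onto a k-set is
surj(n, k) = sum_{j=0}^{k} (-1)^j C(k, j) (k - j)^n.
Equivalently surj(n, k) = k! * S(n, k), where S(n, k) is the Stirling number of the second kind.
For n = 8, k = 8:
S(8, 8) = 1, so
surj = 8! * 1 = 40320 * 1 = 40320.

40320


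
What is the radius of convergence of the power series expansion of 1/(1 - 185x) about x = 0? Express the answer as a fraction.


Expanding 1/(1 - 185x) = sum_{k>=0} 185^k x^k, the series converges when |185x| < 1, i.e., |x| < 1/185.
So the radius of convergence is 1/185 = 1/185.

1/185


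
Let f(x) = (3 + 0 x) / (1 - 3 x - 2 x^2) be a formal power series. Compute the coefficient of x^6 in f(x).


Write f(x) = sum_{k>=0} a_k x^k. Multiplying both sides by 1 - 3 x - 2 x^2 gives
(1 - 3 x - 2 x^2) sum_{k>=0} a_k x^k = 3 + 0 x.
Matching coefficients:
 x^0: a_0 = 3
 x^1: a_1 - 3 a_0 = 0  =>  a_1 = 3*3 + 0 = 9
 x^k (k >= 2): a_k = 3 a_{k-1} + 2 a_{k-2}.
Iterating: a_2 = 33, a_3 = 117, a_4 = 417, a_5 = 1485, a_6 = 5289.
So the coefficient of x^6 is 5289.

5289


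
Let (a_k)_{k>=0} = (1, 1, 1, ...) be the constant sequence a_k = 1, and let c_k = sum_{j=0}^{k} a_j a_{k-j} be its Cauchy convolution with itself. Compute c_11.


Since a_j = 1 for all j >= 0, the convolution sum becomes
c_k = sum_{j=0}^{k} 1 * 1 = 1 * (k + 1).
Equivalently, the generating function of (a_k) is 1/(1 - x) and its square is 1/(1 - x)^2 = sum_{k>=0} 1(k + 1) x^k.
For k = 11: 1 * 12 = 12.

12


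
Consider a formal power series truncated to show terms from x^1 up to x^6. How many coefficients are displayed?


From x^1 to x^6 inclusive, the count is 6 - 1 + 1 = 6.

6


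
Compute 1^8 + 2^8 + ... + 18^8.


This power sum has a closed form given by Faulhaber's formula
sum_{k=1}^{m} k^p = (1 / (p + 1)) * sum_{j=0}^{p} C(p + 1, j) B_j m^(p + 1 - j),
but for small m direct computation is fastest:
1 + 256 + 6561 + 65536 + 390625 + 1679616 + 5764801 + 16777216 + 43046721 + 100000000 + 214358881 + 429981696 + 815730721 + 1475789056 + 2562890625 + 4294967296 + 6975757441 + 11019960576 = 27957167625.

27957167625


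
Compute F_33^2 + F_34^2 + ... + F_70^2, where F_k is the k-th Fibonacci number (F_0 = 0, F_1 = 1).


There is a standard identity sum_{k=0}^{N} F_k^2 = F_N * F_{N+1} (proved inductively from the telescoping relation F_k^2 = F_k F_{k+1} - F_{k-1} F_k). Then
sum_{k=33}^{70} F_k^2 = F_70 F_71 - F_32 F_33.
Computing: F_70 = 190392490709135, F_71 = 308061521170129, F_32 = 2178309, F_33 = 3524578.
Sum = 190392490709135 * 308061521170129 - 2178309 * 3524578 = 58652600307225773068569449813.

58652600307225773068569449813


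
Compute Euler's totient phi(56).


phi(n) counts integers in [1, n] coprime to n. Using the multiplicative formula phi(n) = n * prod_{p | n} (1 - 1/p):
56 = 2^3 * 7, so
phi(56) = 56 * (1 - 1/2) * (1 - 1/7) = 24.

24


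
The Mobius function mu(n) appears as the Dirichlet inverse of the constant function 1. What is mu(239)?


239 = 239 (all distinct primes).
mu(239) = (-1)^1 = -1

-1


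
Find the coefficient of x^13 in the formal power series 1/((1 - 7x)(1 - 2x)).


By partial fractions or Cauchy convolution:
The coefficient equals sum_{k=0}^{13} 7^k * 2^(13-k).
= 135644611293

135644611293


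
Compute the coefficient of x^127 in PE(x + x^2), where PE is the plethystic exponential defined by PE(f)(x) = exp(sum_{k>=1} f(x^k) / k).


With f(x) = x + x^2, the exponent is sum_{k>=1} (x^k + x^(2k)) / k = -ln(1 - x) - ln(1 - x^2). Exponentiating:
PE(x + x^2) = 1 / ((1 - x)(1 - x^2)).
This is the generating function for partitions of n into parts of size 1 or 2. The number of 2's can be any j in 0..63, and the rest are 1's, so
[x^127] = floor(127/2) + 1 = 64.

64


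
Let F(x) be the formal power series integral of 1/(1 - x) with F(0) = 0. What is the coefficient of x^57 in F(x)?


1/(1 - x) = sum_{k>=0} x^k. Integrating termwise and using F(0) = 0 gives
F(x) = sum_{k>=0} x^(k+1) / (k+1) = sum_{m>=1} x^m / m = -ln(1 - x).
So the coefficient of x^57 is 1/57 = 1/57.

1/57


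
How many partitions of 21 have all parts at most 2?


Using the generating function (1-x)^(-1)(1-x^2)^(-1),
the coefficient of x^21 counts these restricted partitions.
Result = 11

11


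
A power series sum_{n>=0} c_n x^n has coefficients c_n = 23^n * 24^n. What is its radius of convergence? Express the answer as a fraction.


By the root test (Cauchy-Hadamard), the radius is R = 1 / limsup_n |c_n|^(1/n).
Here |c_n|^(1/n) = (23^n * 24^n)^(1/n) = 23 * 24 = 552 for all n.
So R = 1/552 = 1/552.

1/552


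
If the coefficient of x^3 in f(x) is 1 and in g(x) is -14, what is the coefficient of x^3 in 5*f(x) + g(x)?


Scalar multiplication scales coefficients: 5 * 1 = 5.
Then add the g coefficient: 5 + -14
= -9

-9


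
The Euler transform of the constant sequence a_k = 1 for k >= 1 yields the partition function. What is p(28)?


The Euler transform converts the sequence a_k = 1 into the number of integer partitions.
Using the recurrence or dynamic programming:
p(28) = 3718

3718


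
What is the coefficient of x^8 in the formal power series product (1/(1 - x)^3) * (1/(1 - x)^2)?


Combine the factors: (1/(1 - x)^3) * (1/(1 - x)^2) = 1/(1 - x)^5.
Then use 1/(1 - x)^r = sum_{k>=0} C(k + r - 1, r - 1) x^k with r = 5 and k = 8:
C(12, 4) = 495.

495


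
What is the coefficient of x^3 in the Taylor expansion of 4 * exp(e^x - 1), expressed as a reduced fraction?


exp(e^x - 1) = sum_{k>=0} Bell_k x^k / k!, where Bell_k is the k-th Bell number.
So the coefficient of x^3 is 4 * Bell_3 / 3!.
Computing: Bell_3 = 5 and 3! = 6, giving
4 * 5/6 = 10/3.

10/3


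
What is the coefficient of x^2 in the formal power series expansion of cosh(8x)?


The Maclaurin series is cosh(t) = sum_{m>=0} t^(2m) / (2m)!, so substituting t = 8x, only even powers of x are nonzero, with coefficient of x^(2m) equal to 8^(2m) / (2m)!.
For x^2 the coefficient is 8^2/2! = 64/2 = 32.

32


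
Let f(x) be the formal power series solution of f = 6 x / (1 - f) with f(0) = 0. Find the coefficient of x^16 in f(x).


Apply Lagrange inversion: f = 6 x * phi(f) with phi(t) = 1/(1 - t), so
[x^n] f = 6^n * (1/n) [t^(n-1)] phi(t)^n = 6^n * (1/n) [t^(n-1)] (1 - t)^(-n) = 6^n * (1/n) C(2n - 2, n - 1) = 6^n * C_{n-1}.
For n = 16: C_15 = C(30, 15) / 16 = 155117520/16 = 9694845.
With the 6^16 = 2821109907456 factor, the coefficient is 2821109907456 * 9694845 = 27350223280750264320.

27350223280750264320


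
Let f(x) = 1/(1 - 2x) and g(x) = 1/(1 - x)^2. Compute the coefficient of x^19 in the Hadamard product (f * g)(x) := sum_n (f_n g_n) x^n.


f has coefficients f_k = 2^k. For g = 1/(1 - x)^2 the coefficient is g_k = C(k + 1, 1) = k + 1. The Hadamard coefficient is (f * g)_k = 2^k * (k + 1).
For k = 19: 2^19 * 20 = 524288 * 20 = 10485760.

10485760


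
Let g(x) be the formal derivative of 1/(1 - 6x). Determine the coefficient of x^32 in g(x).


Differentiate termwise: d/dx sum_{k>=0} 6^k x^k = sum_{k>=1} k 6^k x^(k-1) = sum_{j>=0} (j+1) 6^(j+1) x^j.
Equivalently, d/dx [1/(1 - 6x)] = 6/(1 - 6x)^2.
For j = 32: 33 * 6^33 = 33 * 47751966659678405306351616 = 1575814899769387375109603328.

1575814899769387375109603328


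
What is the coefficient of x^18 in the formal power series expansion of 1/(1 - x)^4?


The negative binomial / multiset identity is
1/(1 - x)^r = sum_{k>=0} C(k + r - 1, r - 1) x^k.
Here r = 4 and k = 18, so the coefficient is
C(18 + 3, 3) = C(21, 3)
= 1330

1330


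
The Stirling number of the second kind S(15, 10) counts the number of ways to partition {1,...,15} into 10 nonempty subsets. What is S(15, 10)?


Using the explicit formula S(n,k) = (1/k!) sum_{j=0}^{k} (-1)^(k-j) C(k,j) j^n:
S(15, 10) = 12662650
Equivalently, S(n,k) is n! times the coefficient of x^n in the EGF (e^x - 1)^k / k!.

12662650


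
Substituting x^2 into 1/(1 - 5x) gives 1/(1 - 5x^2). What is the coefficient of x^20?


The coefficient of x^(2m) in 1/(1 - 5x^2) is 5^m.
With n = 20 = 2*10, the coefficient is 5^10 = 9765625.

9765625


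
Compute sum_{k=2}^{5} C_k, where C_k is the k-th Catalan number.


C_2 through C_5: 2, 5, 14, 42
Sum = 2 + 5 + 14 + 42
= 63

63


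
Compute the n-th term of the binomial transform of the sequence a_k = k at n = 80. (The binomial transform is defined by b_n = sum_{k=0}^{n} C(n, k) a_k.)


With a_k = k, b_n = sum_{k=0}^{n} C(n, k) k. Using k * C(n, k) = n * C(n-1, k-1) gives b_n = n * sum_{k>=1} C(n-1, k-1) = n * 2^(n-1).
For n = 80: 80 * 2^79 = 80 * 604462909807314587353088 = 48357032784585166988247040.

48357032784585166988247040


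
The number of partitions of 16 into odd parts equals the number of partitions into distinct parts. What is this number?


Computing partitions of 16 into odd parts (1, 3, 5, ...):
Using the generating function prod_{k>=0} 1/(1-x^(2k+1)),
the count is 32

32


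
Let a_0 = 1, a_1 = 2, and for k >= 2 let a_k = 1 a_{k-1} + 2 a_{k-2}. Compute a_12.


Iterating the recurrence forward:
a_0 = 1
a_1 = 2
a_2 = 1*2 + 2*1 = 4
a_3 = 1*4 + 2*2 = 8
a_4 = 1*8 + 2*4 = 16
a_5 = 1*16 + 2*8 = 32
a_6 = 1*32 + 2*16 = 64
a_7 = 1*64 + 2*32 = 128
a_8 = 1*128 + 2*64 = 256
a_9 = 1*256 + 2*128 = 512
a_10 = 1*512 + 2*256 = 1024
a_11 = 1*1024 + 2*512 = 2048
a_12 = 1*2048 + 2*1024 = 4096
So a_12 = 4096.

4096


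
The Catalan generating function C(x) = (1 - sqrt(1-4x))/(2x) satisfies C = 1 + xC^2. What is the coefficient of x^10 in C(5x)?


Substituting x -> 5x scales the n-th coefficient by 5^n, so [x^10] C(5x) = 5^10 * C_10.
C_10 = C(2*10, 10)/(11) = 184756/11 = 16796.
So 5^10 * 16796 = 9765625 * 16796 = 164023437500.

164023437500


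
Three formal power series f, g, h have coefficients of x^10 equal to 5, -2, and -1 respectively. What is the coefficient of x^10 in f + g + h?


Series addition is componentwise:
5 + -2 + -1
= 2

2


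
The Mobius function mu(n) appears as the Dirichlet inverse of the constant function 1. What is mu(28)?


28 has a squared prime factor, so mu(28) = 0.
Factorization reveals a repeated prime.

0


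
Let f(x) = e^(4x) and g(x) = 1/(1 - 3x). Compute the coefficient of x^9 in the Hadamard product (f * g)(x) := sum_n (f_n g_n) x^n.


Expanding: f_k = 4^k/k! (from e^(4x)) and g_k = 3^k (from 1/(1 - 3x)). So the Hadamard coefficient (f * g)_k = 4^k 3^k / k! = (12)^k / k!.
For k = 9: 12^9/9! = 5159780352/362880 = 497664/35.

497664/35


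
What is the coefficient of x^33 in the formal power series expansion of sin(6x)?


The Maclaurin series is sin(t) = sum_{k>=0} (-1)^k t^(2k+1) / (2k+1)!, so substituting t = 6x, only odd powers of x are nonzero, with coefficient of x^(2k+1) equal to (-1)^k 6^(2k+1) / (2k+1)!.
Write 33 = 2*16 + 1, giving the coefficient (-1)^16 * 6^33 / 33! = 47751966659678405306351616/8683317618811886495518194401280000000 = 1549681956/281797412198567890625.

1549681956/281797412198567890625


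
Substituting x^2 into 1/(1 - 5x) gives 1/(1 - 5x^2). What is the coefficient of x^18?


The coefficient of x^(2m) in 1/(1 - 5x^2) is 5^m.
With n = 18 = 2*9, the coefficient is 5^9 = 1953125.

1953125


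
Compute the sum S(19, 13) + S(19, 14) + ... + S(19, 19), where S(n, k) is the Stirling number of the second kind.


By definition, S(n, k) counts partitions of an n-set into exactly k nonempty blocks.
Computing row n = 19 for k = 13..19:
S(19, k): 2892439160, 243577530, 13916778, 527136, 12597, 171, 1
Sum = 3150473373.

3150473373


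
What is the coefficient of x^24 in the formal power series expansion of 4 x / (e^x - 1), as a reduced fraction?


The exponential generating function for Bernoulli numbers is
x / (e^x - 1) = sum_{k>=0} B_k x^k / k!.
So the coefficient of x^24 in 4 x / (e^x - 1) is 4 B_24 / 24!.
Computing: B_24 = -236364091/2730, 24! = 620448401733239439360000, giving
4 * -236364091/2730 / 620448401733239439360000 = -236364091/423456034182935917363200000.

-236364091/423456034182935917363200000


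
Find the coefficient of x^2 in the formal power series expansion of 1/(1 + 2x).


Write 1/(1 + c x) = 1/(1 - (-c) x) and apply the geometric-series identity
1/(1 - y) = sum_{k>=0} y^k to get 1/(1 + c x) = sum_{k>=0} (-c)^k x^k.
So the coefficient of x^k is (-c)^k = (-1)^k * c^k.
Here c = 2 and k = 2:
(-2)^2 = 1 * 4 = 4

4


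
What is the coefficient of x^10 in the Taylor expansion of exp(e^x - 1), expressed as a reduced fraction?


exp(e^x - 1) = sum_{k>=0} Bell_k x^k / k!, where Bell_k is the k-th Bell number.
So the coefficient of x^10 is Bell_10 / 10!.
Computing: Bell_10 = 115975 and 10! = 3628800, giving
115975/3628800 = 4639/145152.

4639/145152


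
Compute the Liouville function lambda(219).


The Liouville function is lambda(k) = (-1)^Omega(k), where Omega(k) counts the prime factors of k with multiplicity.
Factoring: 219 = 3 * 73, so Omega(219) = 2.
lambda(219) = (-1)^2 = 1.

1


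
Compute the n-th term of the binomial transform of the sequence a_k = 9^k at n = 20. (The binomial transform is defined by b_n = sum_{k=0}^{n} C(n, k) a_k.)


With a_k = 9^k, b_n = sum_{k=0}^{n} C(n, k) 9^k = (1 + 9)^n by the binomial theorem.
For n = 20: (1 + 9)^20 = 10^20 = 100000000000000000000.

100000000000000000000


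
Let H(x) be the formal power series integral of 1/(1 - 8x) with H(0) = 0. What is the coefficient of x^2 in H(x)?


1/(1 - 8x) = sum_{k>=0} 8^k x^k. Integrating termwise with H(0) = 0:
H(x) = sum_{k>=0} 8^k x^(k+1) / (k+1) = sum_{m>=1} 8^(m-1) x^m / m.
For m = 2: 8^1/2 = 8/2 = 4.

4


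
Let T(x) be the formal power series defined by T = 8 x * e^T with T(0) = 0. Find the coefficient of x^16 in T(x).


Apply the Lagrange inversion formula: if T = 8 x * phi(T) with phi(t) = e^t, then
[x^n] T = 8^n * (1/n) [t^(n-1)] phi(t)^n = 8^n * (1/n) [t^(n-1)] e^(n t) = 8^n * (1/n) * n^(n-1) / (n-1)! = 8^n * n^(n-1) / n!.
When c = 1 this is the Cayley count of rooted labeled trees on n vertices, divided by n!.
For n = 16: 8^16 * 16^15 / 16! = 281474976710656 * 1152921504606846976/20922789888000 = 9903520314283042199192993792/638512875.

9903520314283042199192993792/638512875


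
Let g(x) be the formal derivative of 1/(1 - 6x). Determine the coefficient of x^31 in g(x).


Differentiate termwise: d/dx sum_{k>=0} 6^k x^k = sum_{k>=1} k 6^k x^(k-1) = sum_{j>=0} (j+1) 6^(j+1) x^j.
Equivalently, d/dx [1/(1 - 6x)] = 6/(1 - 6x)^2.
For j = 31: 32 * 6^32 = 32 * 7958661109946400884391936 = 254677155518284828300541952.

254677155518284828300541952


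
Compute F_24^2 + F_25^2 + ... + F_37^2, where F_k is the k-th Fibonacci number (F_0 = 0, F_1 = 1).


There is a standard identity sum_{k=0}^{N} F_k^2 = F_N * F_{N+1} (proved inductively from the telescoping relation F_k^2 = F_k F_{k+1} - F_{k-1} F_k). Then
sum_{k=24}^{37} F_k^2 = F_37 F_38 - F_23 F_24.
Computing: F_37 = 24157817, F_38 = 39088169, F_23 = 28657, F_24 = 46368.
Sum = 24157817 * 39088169 - 28657 * 46368 = 944283504799297.

944283504799297


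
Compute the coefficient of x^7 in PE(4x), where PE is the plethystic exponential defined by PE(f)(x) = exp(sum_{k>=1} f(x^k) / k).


With f(x) = 4x, the exponent is sum_{k>=1} 4 x^k / k = 4 * (-ln(1 - x)). Exponentiating:
PE(4x) = exp(-4 ln(1 - x)) = 1/(1 - x)^4.
By the negative binomial expansion, [x^n] 1/(1 - x)^4 = C(n + 3, 3).
For n = 7: C(10, 3) = 120.

120


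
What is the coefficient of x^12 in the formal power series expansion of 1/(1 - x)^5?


The expansion 1/(1 - x)^r = sum_{k>=0} C(k + r - 1, r - 1) x^k follows from the multiset / negative-binomial theorem (or from repeated differentiation of the geometric series).
For r = 5 and k = 12:
C(16, 4) = 20922789888000 / (24 * 479001600) = 1820.

1820


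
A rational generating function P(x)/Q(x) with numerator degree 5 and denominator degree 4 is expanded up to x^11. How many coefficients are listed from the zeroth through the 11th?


Expanding up to x^11 gives the coefficients for x^0, x^1, ..., x^11.
That is 11 + 1 = 12 coefficients in total.

12


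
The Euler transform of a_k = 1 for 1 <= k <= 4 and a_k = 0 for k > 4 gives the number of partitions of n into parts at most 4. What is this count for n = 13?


Partitions of 13 into parts at most 4:
Using generating function (1-x)^(-1)(1-x^2)^(-1)...(1-x^4)^(-1),
the coefficient of x^13 = 39

39


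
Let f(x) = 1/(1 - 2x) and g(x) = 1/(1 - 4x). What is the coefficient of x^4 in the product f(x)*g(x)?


The coefficient of x^n in f*g is the Cauchy product: sum_{k=0}^{n} a^k * b^(n-k).
With a=2, b=4, n=4:
sum_{k=0}^{4} 2^k * 4^(4-k)
= 496

496


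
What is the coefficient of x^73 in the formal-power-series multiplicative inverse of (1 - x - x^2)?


Let the inverse be f(x) = sum_{k>=0} a_k x^k. From f(x) * (1 - x - x^2) = 1 and matching coefficients:
 x^0: a_0 = 1.
 x^1: a_1 - a_0 = 0, so a_1 = 1.
 x^k (k >= 2): a_k - a_{k-1} - a_{k-2} = 0, i.e. a_k = a_{k-1} + a_{k-2}.
This is the Fibonacci-type recurrence shifted so that a_0 = a_1 = 1.
Iterating: a_0=1, a_1=1, a_2=2, a_3=3, a_4=5, a_5=8, a_6=13, a_7=21, a_8=34, a_9=55, ...
a_73 = 1304969544928657.

1304969544928657


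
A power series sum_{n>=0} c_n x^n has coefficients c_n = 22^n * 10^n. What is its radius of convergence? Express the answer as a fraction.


By the root test (Cauchy-Hadamard), the radius is R = 1 / limsup_n |c_n|^(1/n).
Here |c_n|^(1/n) = (22^n * 10^n)^(1/n) = 22 * 10 = 220 for all n.
So R = 1/220 = 1/220.

1/220


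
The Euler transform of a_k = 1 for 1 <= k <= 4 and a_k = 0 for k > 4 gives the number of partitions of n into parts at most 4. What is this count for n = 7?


Partitions of 7 into parts at most 4:
Using generating function (1-x)^(-1)(1-x^2)^(-1)...(1-x^4)^(-1),
the coefficient of x^7 = 11

11


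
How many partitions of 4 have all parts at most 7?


Using the generating function (1-x)^(-1)(1-x^2)^(-1)...(1-x^7)^(-1),
the coefficient of x^4 counts these restricted partitions.
Result = 5

5


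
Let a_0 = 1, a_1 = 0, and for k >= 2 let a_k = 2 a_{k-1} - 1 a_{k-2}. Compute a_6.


Iterating the recurrence forward:
a_0 = 1
a_1 = 0
a_2 = 2*0 - 1*1 = -1
a_3 = 2*-1 - 1*0 = -2
a_4 = 2*-2 - 1*-1 = -3
a_5 = 2*-3 - 1*-2 = -4
a_6 = 2*-4 - 1*-3 = -5
So a_6 = -5.

-5


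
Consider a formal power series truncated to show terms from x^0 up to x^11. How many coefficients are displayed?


From x^0 to x^11 inclusive, the count is 11 - 0 + 1 = 12.

12


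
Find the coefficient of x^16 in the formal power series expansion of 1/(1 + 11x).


Write 1/(1 + c x) = 1/(1 - (-c) x) and apply the geometric-series identity
1/(1 - y) = sum_{k>=0} y^k to get 1/(1 + c x) = sum_{k>=0} (-c)^k x^k.
So the coefficient of x^k is (-c)^k = (-1)^k * c^k.
Here c = 11 and k = 16:
(-11)^16 = 1 * 45949729863572161 = 45949729863572161

45949729863572161


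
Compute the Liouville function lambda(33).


The Liouville function is lambda(k) = (-1)^Omega(k), where Omega(k) counts the prime factors of k with multiplicity.
Factoring: 33 = 3 * 11, so Omega(33) = 2.
lambda(33) = (-1)^2 = 1.

1


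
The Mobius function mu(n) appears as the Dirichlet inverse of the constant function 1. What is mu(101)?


101 = 101 (all distinct primes).
mu(101) = (-1)^1 = -1

-1


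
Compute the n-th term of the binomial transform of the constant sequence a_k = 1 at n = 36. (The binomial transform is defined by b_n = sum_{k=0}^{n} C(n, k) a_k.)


With a_k = 1 for all k, b_n = sum_{k=0}^{n} C(n, k) = 2^n by the binomial theorem.
For n = 36: 2^36 = 68719476736.

68719476736


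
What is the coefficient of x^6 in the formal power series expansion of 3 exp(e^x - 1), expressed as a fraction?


exp(e^x - 1) is the exponential generating function for the Bell numbers Bell_k: exp(e^x - 1) = sum_{k>=0} Bell_k x^k / k!.
So the coefficient of x^6 in 3 exp(e^x - 1) is 3 Bell_6 / 6!.
Computing: Bell_6 = 203 and 6! = 720, giving
3 * 203/720 = 203/240.

203/240


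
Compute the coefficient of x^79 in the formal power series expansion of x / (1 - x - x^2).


Let f(x) = sum_{k>=0} a_k x^k. Multiplying f(x) * (1 - x - x^2) = x and matching coefficients gives a_0 = 0, a_1 = 1, and a_k = a_{k-1} + a_{k-2} for k >= 2. These are the Fibonacci numbers F_k.
Iterating from F_0 = 0, F_1 = 1:
F_0=0, F_1=1, F_2=1, F_3=2, F_4=3, F_5=5, F_6=8, F_7=13, F_8=21, F_9=34, ...
F_79 = 14472334024676221.

14472334024676221


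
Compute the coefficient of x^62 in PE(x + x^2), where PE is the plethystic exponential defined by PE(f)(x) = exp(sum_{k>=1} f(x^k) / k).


With f(x) = x + x^2, the exponent is sum_{k>=1} (x^k + x^(2k)) / k = -ln(1 - x) - ln(1 - x^2). Exponentiating:
PE(x + x^2) = 1 / ((1 - x)(1 - x^2)).
This is the generating function for partitions of n into parts of size 1 or 2. The number of 2's can be any j in 0..31, and the rest are 1's, so
[x^62] = floor(62/2) + 1 = 32.

32


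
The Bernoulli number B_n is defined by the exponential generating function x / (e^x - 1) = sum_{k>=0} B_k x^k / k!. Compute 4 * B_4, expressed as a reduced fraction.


Bernoulli numbers can also be computed recursively via B_0 = 1 and sum_{j=0}^{m} C(m+1, j) B_j = 0 for m >= 1. Odd-index Bernoulli numbers vanish for k >= 3.
Computing B_4 = -1/30, so 4 * B_4 = 4 * -1/30 = -2/15.

-2/15


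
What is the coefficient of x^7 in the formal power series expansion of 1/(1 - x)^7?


The expansion 1/(1 - x)^r = sum_{k>=0} C(k + r - 1, r - 1) x^k follows from the multiset / negative-binomial theorem (or from repeated differentiation of the geometric series).
For r = 7 and k = 7:
C(13, 6) = 6227020800 / (720 * 5040) = 1716.

1716


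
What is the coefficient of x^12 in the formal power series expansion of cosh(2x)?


The Maclaurin series is cosh(t) = sum_{m>=0} t^(2m) / (2m)!, so substituting t = 2x, only even powers of x are nonzero, with coefficient of x^(2m) equal to 2^(2m) / (2m)!.
For x^12 the coefficient is 2^12/12! = 4096/479001600 = 4/467775.

4/467775


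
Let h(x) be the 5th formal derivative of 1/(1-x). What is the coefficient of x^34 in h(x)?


Differentiating 5 times: d^5/dx^5 [1/(1-x)] = 5!/(1-x)^6.
The expansion 1/(1-x)^6 = sum_{k>=0} C(k+5, 5) x^k, so the coefficient of x^n in 5!/(1-x)^6 is 5! * C(n+5, 5).
For n = 34: 120 * C(39, 5) = 120 * 575757 = 69090840

69090840


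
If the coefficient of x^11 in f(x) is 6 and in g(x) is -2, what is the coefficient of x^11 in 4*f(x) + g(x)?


Scalar multiplication scales coefficients: 4 * 6 = 24.
Then add the g coefficient: 24 + -2
= 22

22


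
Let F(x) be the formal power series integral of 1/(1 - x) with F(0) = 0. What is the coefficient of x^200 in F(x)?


1/(1 - x) = sum_{k>=0} x^k. Integrating termwise and using F(0) = 0 gives
F(x) = sum_{k>=0} x^(k+1) / (k+1) = sum_{m>=1} x^m / m = -ln(1 - x).
So the coefficient of x^200 is 1/200 = 1/200.

1/200


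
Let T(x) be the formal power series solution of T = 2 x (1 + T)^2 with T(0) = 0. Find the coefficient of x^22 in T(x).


Apply the Lagrange inversion formula: if T = 2 x * phi(T) with phi(t) = (1 + t)^2, then [x^n] T = 2^n * (1/n) [t^(n-1)] phi(t)^n = 2^n * (1/n) [t^(n-1)] (1 + t)^(2n) = 2^n * (1/n) C(2n, n-1).
Using the identity C(2n, n-1) = C(2n, n) * n / (n+1), the unscaled factor equals C(2n, n) / (n+1) = C_n, the n-th Catalan number.
For n = 22: C_22 = C(44, 22) / 23 = 2104098963720/23 = 91482563640.
With the 2^22 = 4194304 factor, the coefficient is 4194304 * 91482563640 = 383705682605506560.

383705682605506560


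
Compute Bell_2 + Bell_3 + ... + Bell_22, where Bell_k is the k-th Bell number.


Recall Bell_k counts set partitions of a k-set (with Bell_0 = 1 by convention).
Bell_2 through Bell_22: 2, 5, 15, 52, 203, 877, 4140, 21147, 115975, 678570, 4213597, 27644437, 190899322, 1382958545, 10480142147, 82864869804, 682076806159, 5832742205057, 51724158235372, 474869816156751, 4506715738447323
Sum = 2 + 5 + 15 + 52 + 203 + 877 + 4140 + 21147 + 115975 + 678570 + 4213597 + 27644437 + 190899322 + 1382958545 + 10480142147 + 82864869804 + 682076806159 + 5832742205057 + 51724158235372 + 474869816156751 + 4506715738447323 = 5039919483399500.

5039919483399500


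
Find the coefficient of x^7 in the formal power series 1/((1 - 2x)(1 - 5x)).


By partial fractions or Cauchy convolution:
The coefficient equals sum_{k=0}^{7} 2^k * 5^(7-k).
= 130123

130123


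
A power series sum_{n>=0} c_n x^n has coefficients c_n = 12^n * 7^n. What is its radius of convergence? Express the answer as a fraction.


By the root test (Cauchy-Hadamard), the radius is R = 1 / limsup_n |c_n|^(1/n).
Here |c_n|^(1/n) = (12^n * 7^n)^(1/n) = 12 * 7 = 84 for all n.
So R = 1/84 = 1/84.

1/84


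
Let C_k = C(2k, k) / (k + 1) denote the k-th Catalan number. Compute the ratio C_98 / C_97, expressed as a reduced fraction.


Using C_k = (2k)! / (k! (k+1)!), the ratio C_{k+1}/C_k simplifies to
C_{k+1}/C_k = [(2k+2)! / ((k+1)! (k+2)!)] * [k! (k+1)! / (2k)!]
 = (2k+2)(2k+1) / ((k+1)(k+2)) = 2(2k+1) / (k+2).
For k = 97: 2(2*97 + 1) / (97 + 2) = 390/99 = 130/33.

130/33


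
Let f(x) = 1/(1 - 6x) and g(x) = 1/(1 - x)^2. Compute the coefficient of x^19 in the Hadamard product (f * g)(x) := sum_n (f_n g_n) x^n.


f has coefficients f_k = 6^k. For g = 1/(1 - x)^2 the coefficient is g_k = C(k + 1, 1) = k + 1. The Hadamard coefficient is (f * g)_k = 6^k * (k + 1).
For k = 19: 6^19 * 20 = 609359740010496 * 20 = 12187194800209920.

12187194800209920


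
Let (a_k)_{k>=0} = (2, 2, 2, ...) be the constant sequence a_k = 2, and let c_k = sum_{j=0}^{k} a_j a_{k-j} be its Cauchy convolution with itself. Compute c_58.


Since a_j = 2 for all j >= 0, the convolution sum becomes
c_k = sum_{j=0}^{k} 2 * 2 = 4 * (k + 1).
Equivalently, the generating function of (a_k) is 2/(1 - x) and its square is 4/(1 - x)^2 = sum_{k>=0} 4(k + 1) x^k.
For k = 58: 4 * 59 = 236.

236


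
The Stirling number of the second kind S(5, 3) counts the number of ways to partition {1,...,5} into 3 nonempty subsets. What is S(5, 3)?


Using the explicit formula S(n,k) = (1/k!) sum_{j=0}^{k} (-1)^(k-j) C(k,j) j^n:
S(5, 3) = 25
Equivalently, S(n,k) is n! times the coefficient of x^n in the EGF (e^x - 1)^k / k!.

25


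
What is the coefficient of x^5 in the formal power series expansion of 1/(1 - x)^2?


The negative binomial / multiset identity is
1/(1 - x)^r = sum_{k>=0} C(k + r - 1, r - 1) x^k.
Here r = 2 and k = 5, so the coefficient is
C(5 + 1, 1) = C(6, 1)
= 6

6


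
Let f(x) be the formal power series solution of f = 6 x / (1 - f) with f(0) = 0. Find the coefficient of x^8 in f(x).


Apply Lagrange inversion: f = 6 x * phi(f) with phi(t) = 1/(1 - t), so
[x^n] f = 6^n * (1/n) [t^(n-1)] phi(t)^n = 6^n * (1/n) [t^(n-1)] (1 - t)^(-n) = 6^n * (1/n) C(2n - 2, n - 1) = 6^n * C_{n-1}.
For n = 8: C_7 = C(14, 7) / 8 = 3432/8 = 429.
With the 6^8 = 1679616 factor, the coefficient is 1679616 * 429 = 720555264.

720555264


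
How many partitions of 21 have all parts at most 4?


Using the generating function (1-x)^(-1)(1-x^2)^(-1)...(1-x^4)^(-1),
the coefficient of x^21 counts these restricted partitions.
Result = 120

120


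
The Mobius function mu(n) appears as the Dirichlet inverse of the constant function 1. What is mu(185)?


185 = 5 * 37 (all distinct primes).
mu(185) = (-1)^2 = 1

1


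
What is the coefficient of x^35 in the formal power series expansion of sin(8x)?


The Maclaurin series is sin(t) = sum_{k>=0} (-1)^k t^(2k+1) / (2k+1)!, so substituting t = 8x, only odd powers of x are nonzero, with coefficient of x^(2k+1) equal to (-1)^k 8^(2k+1) / (2k+1)!.
Write 35 = 2*17 + 1, giving the coefficient (-1)^17 * 8^35 / 35! = -40564819207303340847894502572032/10333147966386144929666651337523200000000 = -9444732965739290427392/2405873491984360136479756640625.

-9444732965739290427392/2405873491984360136479756640625


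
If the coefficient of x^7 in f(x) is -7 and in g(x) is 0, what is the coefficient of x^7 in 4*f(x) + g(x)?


Scalar multiplication scales coefficients: 4 * -7 = -28.
Then add the g coefficient: -28 + 0
= -28

-28


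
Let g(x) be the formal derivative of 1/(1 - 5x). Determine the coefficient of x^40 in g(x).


Differentiate termwise: d/dx sum_{k>=0} 5^k x^k = sum_{k>=1} k 5^k x^(k-1) = sum_{j>=0} (j+1) 5^(j+1) x^j.
Equivalently, d/dx [1/(1 - 5x)] = 5/(1 - 5x)^2.
For j = 40: 41 * 5^41 = 41 * 45474735088646411895751953125 = 1864464138634502887725830078125.

1864464138634502887725830078125


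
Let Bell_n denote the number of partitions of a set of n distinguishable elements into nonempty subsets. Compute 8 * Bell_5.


Bell_5 can be computed from the Bell triangle or from Dobinski's identity Bell_n = (1/e) * sum_{k>=0} k^n / k!.
Computing Bell_5 = 52.
Then 8 * 52 = 416.

416


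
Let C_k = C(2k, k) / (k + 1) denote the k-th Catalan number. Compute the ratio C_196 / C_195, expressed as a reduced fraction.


Using C_k = (2k)! / (k! (k+1)!), the ratio C_{k+1}/C_k simplifies to
C_{k+1}/C_k = [(2k+2)! / ((k+1)! (k+2)!)] * [k! (k+1)! / (2k)!]
 = (2k+2)(2k+1) / ((k+1)(k+2)) = 2(2k+1) / (k+2).
For k = 195: 2(2*195 + 1) / (195 + 2) = 782/197 = 782/197.

782/197


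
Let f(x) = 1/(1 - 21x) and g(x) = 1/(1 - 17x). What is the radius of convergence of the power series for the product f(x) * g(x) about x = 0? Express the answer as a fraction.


The radius of 1/(1 - 21x) is 1/21 (nearest singularity at x = 1/21), and the radius of 1/(1 - 17x) is 1/17.
The product f(x)*g(x) = 1/((1 - 21x)(1 - 17x)) has singularities at both 1/21 and 1/17, so its radius of convergence is the distance to the nearest one:
min(1/21, 1/17) = 1/21.

1/21


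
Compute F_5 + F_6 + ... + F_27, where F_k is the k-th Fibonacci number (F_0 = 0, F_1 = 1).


Use the identity sum_{k=0}^{N} F_k = F_{N+2} - 1 (which follows from F_{k+2} - F_{k+1} = F_k). Then
sum_{k=5}^{27} F_k = (F_{29} - 1) - (F_{6} - 1) = F_{29} - F_{6}.
Computing: F_{29} = 514229, F_{6} = 8, so
Sum = 514229 - 8 = 514221.

514221


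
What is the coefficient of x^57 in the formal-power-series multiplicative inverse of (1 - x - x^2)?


Let the inverse be f(x) = sum_{k>=0} a_k x^k. From f(x) * (1 - x - x^2) = 1 and matching coefficients:
 x^0: a_0 = 1.
 x^1: a_1 - a_0 = 0, so a_1 = 1.
 x^k (k >= 2): a_k - a_{k-1} - a_{k-2} = 0, i.e. a_k = a_{k-1} + a_{k-2}.
This is the Fibonacci-type recurrence shifted so that a_0 = a_1 = 1.
Iterating: a_0=1, a_1=1, a_2=2, a_3=3, a_4=5, a_5=8, a_6=13, a_7=21, a_8=34, a_9=55, ...
a_57 = 591286729879.

591286729879


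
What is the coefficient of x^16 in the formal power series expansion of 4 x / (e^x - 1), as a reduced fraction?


The exponential generating function for Bernoulli numbers is
x / (e^x - 1) = sum_{k>=0} B_k x^k / k!.
So the coefficient of x^16 in 4 x / (e^x - 1) is 4 B_16 / 16!.
Computing: B_16 = -3617/510, 16! = 20922789888000, giving
4 * -3617/510 / 20922789888000 = -3617/2667655710720000.

-3617/2667655710720000


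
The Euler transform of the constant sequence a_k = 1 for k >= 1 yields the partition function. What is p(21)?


The Euler transform converts the sequence a_k = 1 into the number of integer partitions.
Using the recurrence or dynamic programming:
p(21) = 792

792


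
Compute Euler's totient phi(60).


phi(n) counts integers in [1, n] coprime to n. Using the multiplicative formula phi(n) = n * prod_{p | n} (1 - 1/p):
60 = 2^2 * 3 * 5, so
phi(60) = 60 * (1 - 1/2) * (1 - 1/3) * (1 - 1/5) = 16.

16


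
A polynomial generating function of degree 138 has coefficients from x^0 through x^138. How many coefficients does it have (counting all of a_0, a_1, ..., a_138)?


A polynomial of degree 138 takes the form a_0 + a_1 x + ... + a_138 x^138.
The number of coefficients is 138 + 1 = 139.

139
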